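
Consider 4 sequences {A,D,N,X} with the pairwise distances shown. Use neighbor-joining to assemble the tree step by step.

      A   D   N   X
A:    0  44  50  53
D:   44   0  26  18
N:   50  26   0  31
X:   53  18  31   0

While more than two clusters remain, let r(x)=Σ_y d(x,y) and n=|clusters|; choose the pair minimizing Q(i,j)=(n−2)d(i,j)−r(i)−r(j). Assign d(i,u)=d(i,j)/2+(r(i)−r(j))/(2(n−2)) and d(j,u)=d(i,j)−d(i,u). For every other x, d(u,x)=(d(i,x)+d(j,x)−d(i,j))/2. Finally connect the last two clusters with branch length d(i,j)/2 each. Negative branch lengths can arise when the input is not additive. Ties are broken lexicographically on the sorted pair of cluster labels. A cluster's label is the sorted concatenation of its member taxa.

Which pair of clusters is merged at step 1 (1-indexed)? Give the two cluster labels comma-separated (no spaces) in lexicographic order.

iteration 1: select A,N (d=50, Q=-154); attach at lengths (35, 15); label the merged cluster AN
  updated: d(AN,D)=10, d(AN,X)=17
iteration 2: select AN,D (d=10, Q=-45); attach at lengths (9/2, 11/2); label the merged cluster ADN
  updated: d(ADN,X)=25/2
iteration 3: select ADN,X (d=25/2); attach at lengths (25/4, 25/4); label the merged cluster ADNX
final tree: (((A:35,N:15):9/2,D:11/2):25/4,X:25/4)
total length: 145/2

A,N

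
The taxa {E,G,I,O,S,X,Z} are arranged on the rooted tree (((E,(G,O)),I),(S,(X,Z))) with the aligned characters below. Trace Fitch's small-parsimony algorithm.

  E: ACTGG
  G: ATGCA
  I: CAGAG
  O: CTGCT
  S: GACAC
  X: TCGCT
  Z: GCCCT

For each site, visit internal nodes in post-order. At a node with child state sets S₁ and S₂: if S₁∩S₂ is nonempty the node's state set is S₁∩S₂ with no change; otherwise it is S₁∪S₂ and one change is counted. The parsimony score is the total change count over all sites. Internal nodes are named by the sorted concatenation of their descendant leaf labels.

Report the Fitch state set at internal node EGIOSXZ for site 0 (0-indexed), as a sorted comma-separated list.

A,C,G

GO@0: {A} ∪ {C} = {A,C} (union, +1)
EGO@0: {A} ∩ {A,C} = {A} (intersection, +0)
EGIO@0: {A} ∪ {C} = {A,C} (union, +1)
XZ@0: {T} ∪ {G} = {G,T} (union, +1)
SXZ@0: {G} ∩ {G,T} = {G} (intersection, +0)
EGIOSXZ@0: {A,C} ∪ {G} = {A,C,G} (union, +1)
GO@1: {T} ∩ {T} = {T} (intersection, +0)
EGO@1: {C} ∪ {T} = {C,T} (union, +1)
EGIO@1: {C,T} ∪ {A} = {A,C,T} (union, +1)
XZ@1: {C} ∩ {C} = {C} (intersection, +0)
SXZ@1: {A} ∪ {C} = {A,C} (union, +1)
EGIOSXZ@1: {A,C,T} ∩ {A,C} = {A,C} (intersection, +0)
GO@2: {G} ∩ {G} = {G} (intersection, +0)
EGO@2: {T} ∪ {G} = {G,T} (union, +1)
EGIO@2: {G,T} ∩ {G} = {G} (intersection, +0)
XZ@2: {G} ∪ {C} = {C,G} (union, +1)
SXZ@2: {C} ∩ {C,G} = {C} (intersection, +0)
EGIOSXZ@2: {G} ∪ {C} = {C,G} (union, +1)
GO@3: {C} ∩ {C} = {C} (intersection, +0)
EGO@3: {G} ∪ {C} = {C,G} (union, +1)
EGIO@3: {C,G} ∪ {A} = {A,C,G} (union, +1)
XZ@3: {C} ∩ {C} = {C} (intersection, +0)
SXZ@3: {A} ∪ {C} = {A,C} (union, +1)
EGIOSXZ@3: {A,C,G} ∩ {A,C} = {A,C} (intersection, +0)
GO@4: {A} ∪ {T} = {A,T} (union, +1)
EGO@4: {G} ∪ {A,T} = {A,G,T} (union, +1)
EGIO@4: {A,G,T} ∩ {G} = {G} (intersection, +0)
XZ@4: {T} ∩ {T} = {T} (intersection, +0)
SXZ@4: {C} ∪ {T} = {C,T} (union, +1)
EGIOSXZ@4: {G} ∪ {C,T} = {C,G,T} (union, +1)
per-site changes: [4, 3, 3, 3, 4]; total = 17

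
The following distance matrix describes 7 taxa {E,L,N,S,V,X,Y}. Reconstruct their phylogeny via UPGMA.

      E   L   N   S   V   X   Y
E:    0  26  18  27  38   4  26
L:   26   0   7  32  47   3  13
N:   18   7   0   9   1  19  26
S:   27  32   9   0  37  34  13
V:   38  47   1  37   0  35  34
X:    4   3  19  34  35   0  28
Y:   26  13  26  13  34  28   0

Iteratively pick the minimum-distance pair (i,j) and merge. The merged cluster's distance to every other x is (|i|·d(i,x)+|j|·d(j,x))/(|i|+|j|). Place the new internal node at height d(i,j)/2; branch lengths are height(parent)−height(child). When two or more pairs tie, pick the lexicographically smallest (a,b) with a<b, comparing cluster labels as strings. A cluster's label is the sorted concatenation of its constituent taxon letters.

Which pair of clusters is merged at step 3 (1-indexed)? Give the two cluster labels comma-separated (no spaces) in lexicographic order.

1. join N+V (d=1) ⇒ NV; edges |N|=1/2, |V|=1/2
  updated: d(E,NV)=28, d(L,NV)=27, d(NV,S)=23, d(NV,X)=27, d(NV,Y)=30
2. join L+X (d=3) ⇒ LX; edges |L|=3/2, |X|=3/2
  updated: d(E,LX)=15, d(LX,NV)=27, d(LX,S)=33, d(LX,Y)=41/2
3. join S+Y (d=13) ⇒ SY; edges |S|=13/2, |Y|=13/2
  updated: d(E,SY)=53/2, d(LX,SY)=107/4, d(NV,SY)=53/2
4. join E+LX (d=15) ⇒ ELX; edges |E|=15/2, |LX|=6
  updated: d(ELX,NV)=82/3, d(ELX,SY)=80/3
5. join NV+SY (d=53/2) ⇒ NSVY; edges |NV|=51/4, |SY|=27/4
  updated: d(ELX,NSVY)=27
6. join ELX+NSVY (d=27) ⇒ ELNSVXY; edges |ELX|=6, |NSVY|=1/4
final tree: ((E:15/2,(L:3/2,X:3/2):6):6,((N:1/2,V:1/2):51/4,(S:13/2,Y:13/2):27/4):1/4)
total length: 225/4

S,Y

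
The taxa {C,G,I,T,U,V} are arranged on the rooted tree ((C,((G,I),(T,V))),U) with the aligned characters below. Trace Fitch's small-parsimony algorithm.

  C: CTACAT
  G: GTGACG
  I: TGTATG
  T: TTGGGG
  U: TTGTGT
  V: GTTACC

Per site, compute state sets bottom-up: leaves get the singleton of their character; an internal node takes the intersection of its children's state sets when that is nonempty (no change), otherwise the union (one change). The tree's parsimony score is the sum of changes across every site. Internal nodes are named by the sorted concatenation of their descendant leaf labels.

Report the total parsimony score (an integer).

16

site 0, node GI: G={G} ∪ I={T} → {G,T} (+1)
site 0, node TV: T={T} ∪ V={G} → {G,T} (+1)
site 0, node GITV: GI={G,T} ∩ TV={G,T} → {G,T} (+0)
site 0, node CGITV: C={C} ∪ GITV={G,T} → {C,G,T} (+1)
site 0, node CGITUV: CGITV={C,G,T} ∩ U={T} → {T} (+0)
site 1, node GI: G={T} ∪ I={G} → {G,T} (+1)
site 1, node TV: T={T} ∩ V={T} → {T} (+0)
site 1, node GITV: GI={G,T} ∩ TV={T} → {T} (+0)
site 1, node CGITV: C={T} ∩ GITV={T} → {T} (+0)
site 1, node CGITUV: CGITV={T} ∩ U={T} → {T} (+0)
site 2, node GI: G={G} ∪ I={T} → {G,T} (+1)
site 2, node TV: T={G} ∪ V={T} → {G,T} (+1)
site 2, node GITV: GI={G,T} ∩ TV={G,T} → {G,T} (+0)
site 2, node CGITV: C={A} ∪ GITV={G,T} → {A,G,T} (+1)
site 2, node CGITUV: CGITV={A,G,T} ∩ U={G} → {G} (+0)
site 3, node GI: G={A} ∩ I={A} → {A} (+0)
site 3, node TV: T={G} ∪ V={A} → {A,G} (+1)
site 3, node GITV: GI={A} ∩ TV={A,G} → {A} (+0)
site 3, node CGITV: C={C} ∪ GITV={A} → {A,C} (+1)
site 3, node CGITUV: CGITV={A,C} ∪ U={T} → {A,C,T} (+1)
site 4, node GI: G={C} ∪ I={T} → {C,T} (+1)
site 4, node TV: T={G} ∪ V={C} → {C,G} (+1)
site 4, node GITV: GI={C,T} ∩ TV={C,G} → {C} (+0)
site 4, node CGITV: C={A} ∪ GITV={C} → {A,C} (+1)
site 4, node CGITUV: CGITV={A,C} ∪ U={G} → {A,C,G} (+1)
site 5, node GI: G={G} ∩ I={G} → {G} (+0)
site 5, node TV: T={G} ∪ V={C} → {C,G} (+1)
site 5, node GITV: GI={G} ∩ TV={C,G} → {G} (+0)
site 5, node CGITV: C={T} ∪ GITV={G} → {G,T} (+1)
site 5, node CGITUV: CGITV={G,T} ∩ U={T} → {T} (+0)
per-site changes: [3, 1, 3, 3, 4, 2]; total = 16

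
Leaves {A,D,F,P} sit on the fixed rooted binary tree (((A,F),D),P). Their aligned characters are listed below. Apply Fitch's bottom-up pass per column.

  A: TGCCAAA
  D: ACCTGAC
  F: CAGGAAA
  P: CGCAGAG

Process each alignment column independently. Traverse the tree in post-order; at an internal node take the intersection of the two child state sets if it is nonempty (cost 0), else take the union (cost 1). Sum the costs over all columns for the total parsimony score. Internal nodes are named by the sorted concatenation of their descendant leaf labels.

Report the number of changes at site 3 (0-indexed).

3

site 0, node AF: A={T} ∪ F={C} → {C,T} (+1)
site 0, node ADF: AF={C,T} ∪ D={A} → {A,C,T} (+1)
site 0, node ADFP: ADF={A,C,T} ∩ P={C} → {C} (+0)
site 1, node AF: A={G} ∪ F={A} → {A,G} (+1)
site 1, node ADF: AF={A,G} ∪ D={C} → {A,C,G} (+1)
site 1, node ADFP: ADF={A,C,G} ∩ P={G} → {G} (+0)
site 2, node AF: A={C} ∪ F={G} → {C,G} (+1)
site 2, node ADF: AF={C,G} ∩ D={C} → {C} (+0)
site 2, node ADFP: ADF={C} ∩ P={C} → {C} (+0)
site 3, node AF: A={C} ∪ F={G} → {C,G} (+1)
site 3, node ADF: AF={C,G} ∪ D={T} → {C,G,T} (+1)
site 3, node ADFP: ADF={C,G,T} ∪ P={A} → {A,C,G,T} (+1)
site 4, node AF: A={A} ∩ F={A} → {A} (+0)
site 4, node ADF: AF={A} ∪ D={G} → {A,G} (+1)
site 4, node ADFP: ADF={A,G} ∩ P={G} → {G} (+0)
site 5, node AF: A={A} ∩ F={A} → {A} (+0)
site 5, node ADF: AF={A} ∩ D={A} → {A} (+0)
site 5, node ADFP: ADF={A} ∩ P={A} → {A} (+0)
site 6, node AF: A={A} ∩ F={A} → {A} (+0)
site 6, node ADF: AF={A} ∪ D={C} → {A,C} (+1)
site 6, node ADFP: ADF={A,C} ∪ P={G} → {A,C,G} (+1)
per-site changes: [2, 2, 1, 3, 1, 0, 2]; total = 11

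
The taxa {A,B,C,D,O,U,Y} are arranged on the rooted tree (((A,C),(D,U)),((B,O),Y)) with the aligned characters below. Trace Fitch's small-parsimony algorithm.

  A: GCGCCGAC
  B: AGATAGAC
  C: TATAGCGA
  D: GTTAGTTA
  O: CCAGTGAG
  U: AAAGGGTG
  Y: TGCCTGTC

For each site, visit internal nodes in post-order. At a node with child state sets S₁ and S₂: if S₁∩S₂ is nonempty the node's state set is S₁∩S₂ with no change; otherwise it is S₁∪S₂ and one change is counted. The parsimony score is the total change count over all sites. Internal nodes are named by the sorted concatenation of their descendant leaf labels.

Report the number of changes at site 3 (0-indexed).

5

site 0, node AC: A={G} ∪ C={T} → {G,T} (+1)
site 0, node DU: D={G} ∪ U={A} → {A,G} (+1)
site 0, node ACDU: AC={G,T} ∩ DU={A,G} → {G} (+0)
site 0, node BO: B={A} ∪ O={C} → {A,C} (+1)
site 0, node BOY: BO={A,C} ∪ Y={T} → {A,C,T} (+1)
site 0, node ABCDOUY: ACDU={G} ∪ BOY={A,C,T} → {A,C,G,T} (+1)
site 1, node AC: A={C} ∪ C={A} → {A,C} (+1)
site 1, node DU: D={T} ∪ U={A} → {A,T} (+1)
site 1, node ACDU: AC={A,C} ∩ DU={A,T} → {A} (+0)
site 1, node BO: B={G} ∪ O={C} → {C,G} (+1)
site 1, node BOY: BO={C,G} ∩ Y={G} → {G} (+0)
site 1, node ABCDOUY: ACDU={A} ∪ BOY={G} → {A,G} (+1)
site 2, node AC: A={G} ∪ C={T} → {G,T} (+1)
site 2, node DU: D={T} ∪ U={A} → {A,T} (+1)
site 2, node ACDU: AC={G,T} ∩ DU={A,T} → {T} (+0)
site 2, node BO: B={A} ∩ O={A} → {A} (+0)
site 2, node BOY: BO={A} ∪ Y={C} → {A,C} (+1)
site 2, node ABCDOUY: ACDU={T} ∪ BOY={A,C} → {A,C,T} (+1)
site 3, node AC: A={C} ∪ C={A} → {A,C} (+1)
site 3, node DU: D={A} ∪ U={G} → {A,G} (+1)
site 3, node ACDU: AC={A,C} ∩ DU={A,G} → {A} (+0)
site 3, node BO: B={T} ∪ O={G} → {G,T} (+1)
site 3, node BOY: BO={G,T} ∪ Y={C} → {C,G,T} (+1)
site 3, node ABCDOUY: ACDU={A} ∪ BOY={C,G,T} → {A,C,G,T} (+1)
site 4, node AC: A={C} ∪ C={G} → {C,G} (+1)
site 4, node DU: D={G} ∩ U={G} → {G} (+0)
site 4, node ACDU: AC={C,G} ∩ DU={G} → {G} (+0)
site 4, node BO: B={A} ∪ O={T} → {A,T} (+1)
site 4, node BOY: BO={A,T} ∩ Y={T} → {T} (+0)
site 4, node ABCDOUY: ACDU={G} ∪ BOY={T} → {G,T} (+1)
site 5, node AC: A={G} ∪ C={C} → {C,G} (+1)
site 5, node DU: D={T} ∪ U={G} → {G,T} (+1)
site 5, node ACDU: AC={C,G} ∩ DU={G,T} → {G} (+0)
site 5, node BO: B={G} ∩ O={G} → {G} (+0)
site 5, node BOY: BO={G} ∩ Y={G} → {G} (+0)
site 5, node ABCDOUY: ACDU={G} ∩ BOY={G} → {G} (+0)
site 6, node AC: A={A} ∪ C={G} → {A,G} (+1)
site 6, node DU: D={T} ∩ U={T} → {T} (+0)
site 6, node ACDU: AC={A,G} ∪ DU={T} → {A,G,T} (+1)
site 6, node BO: B={A} ∩ O={A} → {A} (+0)
site 6, node BOY: BO={A} ∪ Y={T} → {A,T} (+1)
site 6, node ABCDOUY: ACDU={A,G,T} ∩ BOY={A,T} → {A,T} (+0)
site 7, node AC: A={C} ∪ C={A} → {A,C} (+1)
site 7, node DU: D={A} ∪ U={G} → {A,G} (+1)
site 7, node ACDU: AC={A,C} ∩ DU={A,G} → {A} (+0)
site 7, node BO: B={C} ∪ O={G} → {C,G} (+1)
site 7, node BOY: BO={C,G} ∩ Y={C} → {C} (+0)
site 7, node ABCDOUY: ACDU={A} ∪ BOY={C} → {A,C} (+1)
per-site changes: [5, 4, 4, 5, 3, 2, 3, 4]; total = 30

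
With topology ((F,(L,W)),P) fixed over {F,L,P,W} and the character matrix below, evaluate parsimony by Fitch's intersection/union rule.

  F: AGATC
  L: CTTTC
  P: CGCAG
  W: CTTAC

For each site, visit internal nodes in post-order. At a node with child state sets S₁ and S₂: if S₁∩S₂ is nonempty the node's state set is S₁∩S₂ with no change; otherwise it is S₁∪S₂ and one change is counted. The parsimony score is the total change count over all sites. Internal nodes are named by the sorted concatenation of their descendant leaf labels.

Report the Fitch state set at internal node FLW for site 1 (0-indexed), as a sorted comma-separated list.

G,T

site 0, node LW: L={C} ∩ W={C} → {C} (+0)
site 0, node FLW: F={A} ∪ LW={C} → {A,C} (+1)
site 0, node FLPW: FLW={A,C} ∩ P={C} → {C} (+0)
site 1, node LW: L={T} ∩ W={T} → {T} (+0)
site 1, node FLW: F={G} ∪ LW={T} → {G,T} (+1)
site 1, node FLPW: FLW={G,T} ∩ P={G} → {G} (+0)
site 2, node LW: L={T} ∩ W={T} → {T} (+0)
site 2, node FLW: F={A} ∪ LW={T} → {A,T} (+1)
site 2, node FLPW: FLW={A,T} ∪ P={C} → {A,C,T} (+1)
site 3, node LW: L={T} ∪ W={A} → {A,T} (+1)
site 3, node FLW: F={T} ∩ LW={A,T} → {T} (+0)
site 3, node FLPW: FLW={T} ∪ P={A} → {A,T} (+1)
site 4, node LW: L={C} ∩ W={C} → {C} (+0)
site 4, node FLW: F={C} ∩ LW={C} → {C} (+0)
site 4, node FLPW: FLW={C} ∪ P={G} → {C,G} (+1)
per-site changes: [1, 1, 2, 2, 1]; total = 7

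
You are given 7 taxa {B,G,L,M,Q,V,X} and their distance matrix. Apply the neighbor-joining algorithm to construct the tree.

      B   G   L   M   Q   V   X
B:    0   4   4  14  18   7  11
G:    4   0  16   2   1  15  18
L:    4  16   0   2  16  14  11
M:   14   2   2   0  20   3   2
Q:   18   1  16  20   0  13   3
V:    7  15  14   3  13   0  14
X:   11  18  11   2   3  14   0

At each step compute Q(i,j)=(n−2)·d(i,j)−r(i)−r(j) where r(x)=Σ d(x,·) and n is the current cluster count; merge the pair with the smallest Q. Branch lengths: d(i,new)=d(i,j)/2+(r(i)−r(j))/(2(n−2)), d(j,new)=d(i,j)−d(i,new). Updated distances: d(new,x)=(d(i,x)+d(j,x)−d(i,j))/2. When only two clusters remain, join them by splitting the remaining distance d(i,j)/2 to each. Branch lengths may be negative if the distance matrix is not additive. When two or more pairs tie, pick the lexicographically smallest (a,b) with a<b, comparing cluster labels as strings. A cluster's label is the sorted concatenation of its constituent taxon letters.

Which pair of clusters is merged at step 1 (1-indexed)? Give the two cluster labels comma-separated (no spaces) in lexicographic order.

G,Q

1. join G+Q (d=1, Q=-122) ⇒ GQ; edges |G|=-1, |Q|=2
  updated: d(B,GQ)=21/2, d(GQ,L)=31/2, d(GQ,M)=21/2, d(GQ,V)=27/2, d(GQ,X)=10
2. join B+L (d=4, Q=-77) ⇒ BL; edges |B|=2, |L|=2
  updated: d(BL,GQ)=11, d(BL,M)=6, d(BL,V)=17/2, d(BL,X)=9
3. join M+V (d=3, Q=-103/2) ⇒ MV; edges |M|=-17/12, |V|=53/12
  updated: d(BL,MV)=23/4, d(GQ,MV)=21/2, d(MV,X)=13/2
4. join BL+MV (d=23/4, Q=-37) ⇒ BLMV; edges |BL|=29/8, |MV|=17/8
  updated: d(BLMV,GQ)=63/8, d(BLMV,X)=39/8
5. join BLMV+GQ (d=63/8, Q=-91/4) ⇒ BGLMQV; edges |BLMV|=11/8, |GQ|=13/2
  updated: d(BGLMQV,X)=7/2
6. join BGLMQV+X (d=7/2) ⇒ BGLMQVX; edges |BGLMQV|=7/4, |X|=7/4
final tree: ((((B:2,L:2):29/8,(M:-17/12,V:53/12):17/8):11/8,(G:-1,Q:2):13/2):7/4,X:7/4)
total length: 201/8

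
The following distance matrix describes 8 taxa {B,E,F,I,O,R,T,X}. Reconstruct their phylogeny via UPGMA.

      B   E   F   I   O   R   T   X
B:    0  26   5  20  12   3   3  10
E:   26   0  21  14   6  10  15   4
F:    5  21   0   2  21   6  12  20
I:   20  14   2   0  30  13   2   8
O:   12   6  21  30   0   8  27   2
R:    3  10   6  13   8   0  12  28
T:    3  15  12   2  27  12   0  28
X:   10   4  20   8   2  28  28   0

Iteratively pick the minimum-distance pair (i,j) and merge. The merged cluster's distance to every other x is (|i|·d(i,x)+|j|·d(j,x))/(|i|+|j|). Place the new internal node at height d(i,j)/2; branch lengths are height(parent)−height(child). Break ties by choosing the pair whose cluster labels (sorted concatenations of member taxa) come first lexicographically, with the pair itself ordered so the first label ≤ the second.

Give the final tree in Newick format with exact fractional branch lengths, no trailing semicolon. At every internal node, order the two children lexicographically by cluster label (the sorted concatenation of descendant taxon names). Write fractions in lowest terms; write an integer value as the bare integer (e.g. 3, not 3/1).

(((B:3/2,R:3/2):41/12,((F:1,I:1):5/2,T:7/2):17/12):87/20,(E:5/2,(O:1,X:1):3/2):203/30)

step 1: merge (F,I) at d=2; branch lengths F→1, I→1; new cluster FI
  updated: d(B,FI)=25/2, d(E,FI)=35/2, d(FI,O)=51/2, d(FI,R)=19/2, d(FI,T)=7, d(FI,X)=14
step 2: merge (O,X) at d=2; branch lengths O→1, X→1; new cluster OX
  updated: d(B,OX)=11, d(E,OX)=5, d(FI,OX)=79/4, d(OX,R)=18, d(OX,T)=55/2
step 3: merge (B,R) at d=3; branch lengths B→3/2, R→3/2; new cluster BR
  updated: d(BR,E)=18, d(BR,FI)=11, d(BR,OX)=29/2, d(BR,T)=15/2
step 4: merge (E,OX) at d=5; branch lengths E→5/2, OX→3/2; new cluster EOX
  updated: d(BR,EOX)=47/3, d(EOX,FI)=19, d(EOX,T)=70/3
step 5: merge (FI,T) at d=7; branch lengths FI→5/2, T→7/2; new cluster FIT
  updated: d(BR,FIT)=59/6, d(EOX,FIT)=184/9
step 6: merge (BR,FIT) at d=59/6; branch lengths BR→41/12, FIT→17/12; new cluster BFIRT
  updated: d(BFIRT,EOX)=278/15
step 7: merge (BFIRT,EOX) at d=278/15; branch lengths BFIRT→87/20, EOX→203/30; new cluster BEFIORTX
final tree: (((B:3/2,R:3/2):41/12,((F:1,I:1):5/2,T:7/2):17/12):87/20,(E:5/2,(O:1,X:1):3/2):203/30)
total length: 659/20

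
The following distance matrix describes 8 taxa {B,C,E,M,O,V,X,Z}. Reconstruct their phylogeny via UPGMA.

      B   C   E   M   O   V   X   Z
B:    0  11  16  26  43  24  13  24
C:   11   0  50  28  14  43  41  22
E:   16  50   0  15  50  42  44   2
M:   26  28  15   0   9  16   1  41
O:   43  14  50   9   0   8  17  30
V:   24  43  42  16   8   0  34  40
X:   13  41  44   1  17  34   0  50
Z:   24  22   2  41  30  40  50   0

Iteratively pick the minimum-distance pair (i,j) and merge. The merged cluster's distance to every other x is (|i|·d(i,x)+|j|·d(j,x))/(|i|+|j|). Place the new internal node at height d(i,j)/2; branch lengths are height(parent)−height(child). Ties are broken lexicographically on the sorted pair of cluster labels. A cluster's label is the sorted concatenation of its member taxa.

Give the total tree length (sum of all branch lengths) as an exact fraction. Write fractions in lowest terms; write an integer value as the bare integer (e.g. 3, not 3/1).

137/2

1. join M+X (d=1) ⇒ MX; edges |M|=1/2, |X|=1/2
  updated: d(B,MX)=39/2, d(C,MX)=69/2, d(E,MX)=59/2, d(MX,O)=13, d(MX,V)=25, d(MX,Z)=91/2
2. join E+Z (d=2) ⇒ EZ; edges |E|=1, |Z|=1
  updated: d(B,EZ)=20, d(C,EZ)=36, d(EZ,MX)=75/2, d(EZ,O)=40, d(EZ,V)=41
3. join O+V (d=8) ⇒ OV; edges |O|=4, |V|=4
  updated: d(B,OV)=67/2, d(C,OV)=57/2, d(EZ,OV)=81/2, d(MX,OV)=19
4. join B+C (d=11) ⇒ BC; edges |B|=11/2, |C|=11/2
  updated: d(BC,EZ)=28, d(BC,MX)=27, d(BC,OV)=31
5. join MX+OV (d=19) ⇒ MOVX; edges |MX|=9, |OV|=11/2
  updated: d(BC,MOVX)=29, d(EZ,MOVX)=39
6. join BC+EZ (d=28) ⇒ BCEZ; edges |BC|=17/2, |EZ|=13
  updated: d(BCEZ,MOVX)=34
7. join BCEZ+MOVX (d=34) ⇒ BCEMOVXZ; edges |BCEZ|=3, |MOVX|=15/2
final tree: (((B:11/2,C:11/2):17/2,(E:1,Z:1):13):3,((M:1/2,X:1/2):9,(O:4,V:4):11/2):15/2)
total length: 137/2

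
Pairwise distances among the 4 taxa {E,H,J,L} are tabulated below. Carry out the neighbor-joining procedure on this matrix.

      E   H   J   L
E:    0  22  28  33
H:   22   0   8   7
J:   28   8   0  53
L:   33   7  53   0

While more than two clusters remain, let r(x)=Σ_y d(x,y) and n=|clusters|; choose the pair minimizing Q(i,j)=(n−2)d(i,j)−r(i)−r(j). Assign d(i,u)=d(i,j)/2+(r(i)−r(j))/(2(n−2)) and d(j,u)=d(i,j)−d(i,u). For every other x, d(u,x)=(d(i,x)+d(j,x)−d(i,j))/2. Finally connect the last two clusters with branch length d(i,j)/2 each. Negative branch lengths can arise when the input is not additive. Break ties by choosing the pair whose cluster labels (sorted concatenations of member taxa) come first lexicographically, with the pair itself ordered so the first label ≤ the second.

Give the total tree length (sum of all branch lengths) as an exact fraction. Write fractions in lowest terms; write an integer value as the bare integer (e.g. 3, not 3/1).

iteration 1: select E,J (d=28, Q=-116); attach at lengths (25/2, 31/2); label the merged cluster EJ
  updated: d(EJ,H)=1, d(EJ,L)=29
iteration 2: select EJ,H (d=1, Q=-37); attach at lengths (23/2, -21/2); label the merged cluster EHJ
  updated: d(EHJ,L)=35/2
iteration 3: select EHJ,L (d=35/2); attach at lengths (35/4, 35/4); label the merged cluster EHJL
final tree: (((E:25/2,J:31/2):23/2,H:-21/2):35/4,L:35/4)
total length: 93/2

93/2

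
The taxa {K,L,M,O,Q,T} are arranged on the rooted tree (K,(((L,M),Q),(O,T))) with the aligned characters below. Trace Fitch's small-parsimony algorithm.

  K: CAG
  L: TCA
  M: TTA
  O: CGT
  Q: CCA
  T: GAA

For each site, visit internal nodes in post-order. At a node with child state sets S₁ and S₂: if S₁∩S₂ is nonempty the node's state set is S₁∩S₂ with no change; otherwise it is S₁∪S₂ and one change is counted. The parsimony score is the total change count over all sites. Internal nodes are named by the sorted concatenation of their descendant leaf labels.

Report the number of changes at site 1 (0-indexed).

3

[col 0] LM: children L:{T}, M:{T} ∩→ {T}; cost 0
[col 0] LMQ: children LM:{T}, Q:{C} ∪→ {C,T}; cost 1
[col 0] OT: children O:{C}, T:{G} ∪→ {C,G}; cost 1
[col 0] LMOQT: children LMQ:{C,T}, OT:{C,G} ∩→ {C}; cost 0
[col 0] KLMOQT: children K:{C}, LMOQT:{C} ∩→ {C}; cost 0
[col 1] LM: children L:{C}, M:{T} ∪→ {C,T}; cost 1
[col 1] LMQ: children LM:{C,T}, Q:{C} ∩→ {C}; cost 0
[col 1] OT: children O:{G}, T:{A} ∪→ {A,G}; cost 1
[col 1] LMOQT: children LMQ:{C}, OT:{A,G} ∪→ {A,C,G}; cost 1
[col 1] KLMOQT: children K:{A}, LMOQT:{A,C,G} ∩→ {A}; cost 0
[col 2] LM: children L:{A}, M:{A} ∩→ {A}; cost 0
[col 2] LMQ: children LM:{A}, Q:{A} ∩→ {A}; cost 0
[col 2] OT: children O:{T}, T:{A} ∪→ {A,T}; cost 1
[col 2] LMOQT: children LMQ:{A}, OT:{A,T} ∩→ {A}; cost 0
[col 2] KLMOQT: children K:{G}, LMOQT:{A} ∪→ {A,G}; cost 1
per-site changes: [2, 3, 2]; total = 7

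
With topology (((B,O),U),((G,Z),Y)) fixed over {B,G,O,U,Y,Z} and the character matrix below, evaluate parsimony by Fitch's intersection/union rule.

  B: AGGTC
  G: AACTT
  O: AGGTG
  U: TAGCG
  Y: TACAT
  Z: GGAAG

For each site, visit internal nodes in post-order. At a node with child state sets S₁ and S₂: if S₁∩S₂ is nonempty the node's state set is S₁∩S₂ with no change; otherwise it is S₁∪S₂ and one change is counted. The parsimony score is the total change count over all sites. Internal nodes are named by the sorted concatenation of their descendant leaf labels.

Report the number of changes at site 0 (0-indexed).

[col 0] BO: children B:{A}, O:{A} ∩→ {A}; cost 0
[col 0] BOU: children BO:{A}, U:{T} ∪→ {A,T}; cost 1
[col 0] GZ: children G:{A}, Z:{G} ∪→ {A,G}; cost 1
[col 0] GYZ: children GZ:{A,G}, Y:{T} ∪→ {A,G,T}; cost 1
[col 0] BGOUYZ: children BOU:{A,T}, GYZ:{A,G,T} ∩→ {A,T}; cost 0
[col 1] BO: children B:{G}, O:{G} ∩→ {G}; cost 0
[col 1] BOU: children BO:{G}, U:{A} ∪→ {A,G}; cost 1
[col 1] GZ: children G:{A}, Z:{G} ∪→ {A,G}; cost 1
[col 1] GYZ: children GZ:{A,G}, Y:{A} ∩→ {A}; cost 0
[col 1] BGOUYZ: children BOU:{A,G}, GYZ:{A} ∩→ {A}; cost 0
[col 2] BO: children B:{G}, O:{G} ∩→ {G}; cost 0
[col 2] BOU: children BO:{G}, U:{G} ∩→ {G}; cost 0
[col 2] GZ: children G:{C}, Z:{A} ∪→ {A,C}; cost 1
[col 2] GYZ: children GZ:{A,C}, Y:{C} ∩→ {C}; cost 0
[col 2] BGOUYZ: children BOU:{G}, GYZ:{C} ∪→ {C,G}; cost 1
[col 3] BO: children B:{T}, O:{T} ∩→ {T}; cost 0
[col 3] BOU: children BO:{T}, U:{C} ∪→ {C,T}; cost 1
[col 3] GZ: children G:{T}, Z:{A} ∪→ {A,T}; cost 1
[col 3] GYZ: children GZ:{A,T}, Y:{A} ∩→ {A}; cost 0
[col 3] BGOUYZ: children BOU:{C,T}, GYZ:{A} ∪→ {A,C,T}; cost 1
[col 4] BO: children B:{C}, O:{G} ∪→ {C,G}; cost 1
[col 4] BOU: children BO:{C,G}, U:{G} ∩→ {G}; cost 0
[col 4] GZ: children G:{T}, Z:{G} ∪→ {G,T}; cost 1
[col 4] GYZ: children GZ:{G,T}, Y:{T} ∩→ {T}; cost 0
[col 4] BGOUYZ: children BOU:{G}, GYZ:{T} ∪→ {G,T}; cost 1
per-site changes: [3, 2, 2, 3, 3]; total = 13

3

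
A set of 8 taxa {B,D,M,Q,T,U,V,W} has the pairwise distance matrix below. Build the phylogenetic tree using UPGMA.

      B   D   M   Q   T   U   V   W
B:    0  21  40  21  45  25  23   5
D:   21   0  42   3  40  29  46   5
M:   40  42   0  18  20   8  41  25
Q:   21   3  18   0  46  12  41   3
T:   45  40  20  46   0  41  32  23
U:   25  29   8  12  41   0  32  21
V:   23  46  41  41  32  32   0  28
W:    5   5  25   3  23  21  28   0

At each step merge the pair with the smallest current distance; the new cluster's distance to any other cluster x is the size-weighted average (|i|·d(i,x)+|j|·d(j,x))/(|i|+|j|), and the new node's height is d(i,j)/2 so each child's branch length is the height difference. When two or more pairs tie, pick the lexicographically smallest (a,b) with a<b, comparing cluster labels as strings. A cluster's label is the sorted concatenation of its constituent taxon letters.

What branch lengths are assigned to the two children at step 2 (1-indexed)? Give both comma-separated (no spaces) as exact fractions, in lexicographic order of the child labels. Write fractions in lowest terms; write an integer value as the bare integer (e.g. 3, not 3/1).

1. join D+Q (d=3) ⇒ DQ; edges |D|=3/2, |Q|=3/2
  updated: d(B,DQ)=21, d(DQ,M)=30, d(DQ,T)=43, d(DQ,U)=41/2, d(DQ,V)=87/2, d(DQ,W)=4
2. join DQ+W (d=4) ⇒ DQW; edges |DQ|=1/2, |W|=2
  updated: d(B,DQW)=47/3, d(DQW,M)=85/3, d(DQW,T)=109/3, d(DQW,U)=62/3, d(DQW,V)=115/3
3. join M+U (d=8) ⇒ MU; edges |M|=4, |U|=4
  updated: d(B,MU)=65/2, d(DQW,MU)=49/2, d(MU,T)=61/2, d(MU,V)=73/2
4. join B+DQW (d=47/3) ⇒ BDQW; edges |B|=47/6, |DQW|=35/6
  updated: d(BDQW,MU)=53/2, d(BDQW,T)=77/2, d(BDQW,V)=69/2
5. join BDQW+MU (d=53/2) ⇒ BDMQUW; edges |BDQW|=65/12, |MU|=37/4
  updated: d(BDMQUW,T)=215/6, d(BDMQUW,V)=211/6
6. join T+V (d=32) ⇒ TV; edges |T|=16, |V|=16
  updated: d(BDMQUW,TV)=71/2
7. join BDMQUW+TV (d=71/2) ⇒ BDMQTUVW; edges |BDMQUW|=9/2, |TV|=7/4
final tree: (((B:47/6,((D:3/2,Q:3/2):1/2,W:2):35/6):65/12,(M:4,U:4):37/4):9/2,(T:16,V:16):7/4)
total length: 961/12

1/2,2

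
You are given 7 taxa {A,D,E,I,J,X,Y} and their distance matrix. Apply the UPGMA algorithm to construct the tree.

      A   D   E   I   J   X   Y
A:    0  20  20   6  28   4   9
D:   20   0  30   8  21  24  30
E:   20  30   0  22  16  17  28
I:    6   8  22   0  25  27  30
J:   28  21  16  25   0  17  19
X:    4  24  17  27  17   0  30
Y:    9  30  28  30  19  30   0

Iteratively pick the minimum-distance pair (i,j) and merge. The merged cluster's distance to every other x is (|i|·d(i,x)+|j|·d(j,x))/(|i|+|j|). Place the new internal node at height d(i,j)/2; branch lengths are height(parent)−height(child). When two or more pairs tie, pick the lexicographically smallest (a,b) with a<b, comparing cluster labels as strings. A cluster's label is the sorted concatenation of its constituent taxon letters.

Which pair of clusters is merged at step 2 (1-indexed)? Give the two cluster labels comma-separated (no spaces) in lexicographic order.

1. join A+X (d=4) ⇒ AX; edges |A|=2, |X|=2
  updated: d(AX,D)=22, d(AX,E)=37/2, d(AX,I)=33/2, d(AX,J)=45/2, d(AX,Y)=39/2
2. join D+I (d=8) ⇒ DI; edges |D|=4, |I|=4
  updated: d(AX,DI)=77/4, d(DI,E)=26, d(DI,J)=23, d(DI,Y)=30
3. join E+J (d=16) ⇒ EJ; edges |E|=8, |J|=8
  updated: d(AX,EJ)=41/2, d(DI,EJ)=49/2, d(EJ,Y)=47/2
4. join AX+DI (d=77/4) ⇒ ADIX; edges |AX|=61/8, |DI|=45/8
  updated: d(ADIX,EJ)=45/2, d(ADIX,Y)=99/4
5. join ADIX+EJ (d=45/2) ⇒ ADEIJX; edges |ADIX|=13/8, |EJ|=13/4
  updated: d(ADEIJX,Y)=73/3
6. join ADEIJX+Y (d=73/3) ⇒ ADEIJXY; edges |ADEIJX|=11/12, |Y|=73/6
final tree: ((((A:2,X:2):61/8,(D:4,I:4):45/8):13/8,(E:8,J:8):13/4):11/12,Y:73/6)
total length: 1421/24

D,I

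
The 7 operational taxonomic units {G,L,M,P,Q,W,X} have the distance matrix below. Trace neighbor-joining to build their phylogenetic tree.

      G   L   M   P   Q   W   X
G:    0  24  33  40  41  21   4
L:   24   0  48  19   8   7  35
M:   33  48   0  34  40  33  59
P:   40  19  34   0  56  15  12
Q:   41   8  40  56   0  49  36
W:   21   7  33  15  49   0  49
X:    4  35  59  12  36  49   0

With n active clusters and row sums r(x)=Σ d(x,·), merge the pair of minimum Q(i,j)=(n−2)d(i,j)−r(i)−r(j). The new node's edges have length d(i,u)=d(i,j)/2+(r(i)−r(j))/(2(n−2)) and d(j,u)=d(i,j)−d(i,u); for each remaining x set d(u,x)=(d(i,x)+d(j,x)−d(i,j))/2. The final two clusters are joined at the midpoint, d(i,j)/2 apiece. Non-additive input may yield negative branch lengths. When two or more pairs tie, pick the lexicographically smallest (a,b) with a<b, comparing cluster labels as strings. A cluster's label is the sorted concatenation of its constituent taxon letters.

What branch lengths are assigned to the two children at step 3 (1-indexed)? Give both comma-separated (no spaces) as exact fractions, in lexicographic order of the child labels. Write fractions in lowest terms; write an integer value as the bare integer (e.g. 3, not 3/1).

175/12,161/12

step 1: merge (G,X) at d=4, Q=-338; branch lengths G→-6/5, X→26/5; new cluster GX
  updated: d(GX,L)=55/2, d(GX,M)=44, d(GX,P)=24, d(GX,Q)=73/2, d(GX,W)=33
step 2: merge (L,Q) at d=8, Q=-267; branch lengths L→-6, Q→14; new cluster LQ
  updated: d(GX,LQ)=28, d(LQ,M)=40, d(LQ,P)=67/2, d(LQ,W)=24
step 3: merge (GX,LQ) at d=28, Q=-341/2; branch lengths GX→175/12, LQ→161/12; new cluster GLQX
  updated: d(GLQX,M)=28, d(GLQX,P)=59/4, d(GLQX,W)=29/2
step 4: merge (GLQX,M) at d=28, Q=-385/4; branch lengths GLQX→73/16, M→375/16; new cluster GLMQX
  updated: d(GLMQX,P)=83/8, d(GLMQX,W)=39/4
step 5: merge (GLMQX,P) at d=83/8, Q=-281/8; branch lengths GLMQX→41/16, P→125/16; new cluster GLMPQX
  updated: d(GLMPQX,W)=115/16
step 6: merge (GLMPQX,W) at d=115/16; branch lengths GLMPQX→115/32, W→115/32; new cluster GLMPQWX
final tree: (((((G:-6/5,X:26/5):175/12,(L:-6,Q:14):161/12):73/16,M:375/16):41/16,P:125/16):115/32,W:115/32)
total length: 1369/16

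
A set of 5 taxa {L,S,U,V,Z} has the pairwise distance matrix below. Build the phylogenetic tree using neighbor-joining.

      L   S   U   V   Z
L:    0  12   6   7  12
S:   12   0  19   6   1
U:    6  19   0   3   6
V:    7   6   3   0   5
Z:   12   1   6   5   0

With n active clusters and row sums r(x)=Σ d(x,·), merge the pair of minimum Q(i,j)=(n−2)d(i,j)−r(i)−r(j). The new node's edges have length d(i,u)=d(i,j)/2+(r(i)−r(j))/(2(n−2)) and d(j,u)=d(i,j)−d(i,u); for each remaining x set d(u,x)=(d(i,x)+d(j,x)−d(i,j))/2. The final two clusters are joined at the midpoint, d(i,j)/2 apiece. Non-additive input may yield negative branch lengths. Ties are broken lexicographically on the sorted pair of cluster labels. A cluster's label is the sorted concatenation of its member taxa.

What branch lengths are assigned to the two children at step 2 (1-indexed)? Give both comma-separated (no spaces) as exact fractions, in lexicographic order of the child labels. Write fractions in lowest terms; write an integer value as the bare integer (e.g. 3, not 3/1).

1. join S+Z (d=1, Q=-59) ⇒ SZ; edges |S|=17/6, |Z|=-11/6
  updated: d(L,SZ)=23/2, d(SZ,U)=12, d(SZ,V)=5
2. join L+U (d=6, Q=-67/2) ⇒ LU; edges |L|=31/8, |U|=17/8
  updated: d(LU,SZ)=35/4, d(LU,V)=2
3. join LU+SZ (d=35/4, Q=-63/4) ⇒ LSUZ; edges |LU|=23/8, |SZ|=47/8
  updated: d(LSUZ,V)=-7/8
4. join LSUZ+V (d=-7/8) ⇒ LSUVZ; edges |LSUZ|=-7/16, |V|=-7/16
final tree: (((L:31/8,U:17/8):23/8,(S:17/6,Z:-11/6):47/8):-7/16,V:-7/16)
total length: 119/8

31/8,17/8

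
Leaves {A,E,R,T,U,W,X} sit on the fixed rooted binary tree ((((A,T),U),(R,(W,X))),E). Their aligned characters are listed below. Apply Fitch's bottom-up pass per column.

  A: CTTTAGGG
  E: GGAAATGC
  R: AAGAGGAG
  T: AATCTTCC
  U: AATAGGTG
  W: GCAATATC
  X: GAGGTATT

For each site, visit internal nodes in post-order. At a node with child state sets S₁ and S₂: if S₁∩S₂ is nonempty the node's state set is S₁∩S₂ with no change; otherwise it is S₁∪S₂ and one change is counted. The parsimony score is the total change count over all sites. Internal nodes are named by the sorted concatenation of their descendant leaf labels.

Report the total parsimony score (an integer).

27

AT@0: {C} ∪ {A} = {A,C} (union, +1)
ATU@0: {A,C} ∩ {A} = {A} (intersection, +0)
WX@0: {G} ∩ {G} = {G} (intersection, +0)
RWX@0: {A} ∪ {G} = {A,G} (union, +1)
ARTUWX@0: {A} ∩ {A,G} = {A} (intersection, +0)
AERTUWX@0: {A} ∪ {G} = {A,G} (union, +1)
AT@1: {T} ∪ {A} = {A,T} (union, +1)
ATU@1: {A,T} ∩ {A} = {A} (intersection, +0)
WX@1: {C} ∪ {A} = {A,C} (union, +1)
RWX@1: {A} ∩ {A,C} = {A} (intersection, +0)
ARTUWX@1: {A} ∩ {A} = {A} (intersection, +0)
AERTUWX@1: {A} ∪ {G} = {A,G} (union, +1)
AT@2: {T} ∩ {T} = {T} (intersection, +0)
ATU@2: {T} ∩ {T} = {T} (intersection, +0)
WX@2: {A} ∪ {G} = {A,G} (union, +1)
RWX@2: {G} ∩ {A,G} = {G} (intersection, +0)
ARTUWX@2: {T} ∪ {G} = {G,T} (union, +1)
AERTUWX@2: {G,T} ∪ {A} = {A,G,T} (union, +1)
AT@3: {T} ∪ {C} = {C,T} (union, +1)
ATU@3: {C,T} ∪ {A} = {A,C,T} (union, +1)
WX@3: {A} ∪ {G} = {A,G} (union, +1)
RWX@3: {A} ∩ {A,G} = {A} (intersection, +0)
ARTUWX@3: {A,C,T} ∩ {A} = {A} (intersection, +0)
AERTUWX@3: {A} ∩ {A} = {A} (intersection, +0)
AT@4: {A} ∪ {T} = {A,T} (union, +1)
ATU@4: {A,T} ∪ {G} = {A,G,T} (union, +1)
WX@4: {T} ∩ {T} = {T} (intersection, +0)
RWX@4: {G} ∪ {T} = {G,T} (union, +1)
ARTUWX@4: {A,G,T} ∩ {G,T} = {G,T} (intersection, +0)
AERTUWX@4: {G,T} ∪ {A} = {A,G,T} (union, +1)
AT@5: {G} ∪ {T} = {G,T} (union, +1)
ATU@5: {G,T} ∩ {G} = {G} (intersection, +0)
WX@5: {A} ∩ {A} = {A} (intersection, +0)
RWX@5: {G} ∪ {A} = {A,G} (union, +1)
ARTUWX@5: {G} ∩ {A,G} = {G} (intersection, +0)
AERTUWX@5: {G} ∪ {T} = {G,T} (union, +1)
AT@6: {G} ∪ {C} = {C,G} (union, +1)
ATU@6: {C,G} ∪ {T} = {C,G,T} (union, +1)
WX@6: {T} ∩ {T} = {T} (intersection, +0)
RWX@6: {A} ∪ {T} = {A,T} (union, +1)
ARTUWX@6: {C,G,T} ∩ {A,T} = {T} (intersection, +0)
AERTUWX@6: {T} ∪ {G} = {G,T} (union, +1)
AT@7: {G} ∪ {C} = {C,G} (union, +1)
ATU@7: {C,G} ∩ {G} = {G} (intersection, +0)
WX@7: {C} ∪ {T} = {C,T} (union, +1)
RWX@7: {G} ∪ {C,T} = {C,G,T} (union, +1)
ARTUWX@7: {G} ∩ {C,G,T} = {G} (intersection, +0)
AERTUWX@7: {G} ∪ {C} = {C,G} (union, +1)
per-site changes: [3, 3, 3, 3, 4, 3, 4, 4]; total = 27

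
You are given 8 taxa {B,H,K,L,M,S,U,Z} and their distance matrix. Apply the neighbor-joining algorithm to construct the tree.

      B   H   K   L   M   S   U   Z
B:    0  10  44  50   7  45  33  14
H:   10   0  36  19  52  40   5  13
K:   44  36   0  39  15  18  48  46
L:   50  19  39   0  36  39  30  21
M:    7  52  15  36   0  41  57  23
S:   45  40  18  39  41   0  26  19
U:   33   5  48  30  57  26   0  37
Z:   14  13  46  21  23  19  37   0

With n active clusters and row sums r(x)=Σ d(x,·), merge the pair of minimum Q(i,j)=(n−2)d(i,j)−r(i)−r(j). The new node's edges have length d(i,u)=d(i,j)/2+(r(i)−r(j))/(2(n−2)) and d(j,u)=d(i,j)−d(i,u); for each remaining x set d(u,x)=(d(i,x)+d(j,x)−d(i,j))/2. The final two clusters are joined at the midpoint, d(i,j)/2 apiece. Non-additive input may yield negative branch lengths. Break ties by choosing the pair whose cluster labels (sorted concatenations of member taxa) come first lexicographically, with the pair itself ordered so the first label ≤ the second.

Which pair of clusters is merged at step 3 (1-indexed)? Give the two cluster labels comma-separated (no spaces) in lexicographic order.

1. join B+M (d=7, Q=-392) ⇒ BM; edges |B|=7/6, |M|=35/6
  updated: d(BM,H)=55/2, d(BM,K)=26, d(BM,L)=79/2, d(BM,S)=79/2, d(BM,U)=83/2, d(BM,Z)=15
2. join K+S (d=18, Q=-609/2) ⇒ KS; edges |K|=243/20, |S|=117/20
  updated: d(BM,KS)=95/4, d(H,KS)=29, d(KS,L)=30, d(KS,U)=28, d(KS,Z)=47/2
3. join H+U (d=5, Q=-215) ⇒ HU; edges |H|=-7/2, |U|=17/2
  updated: d(BM,HU)=32, d(HU,KS)=26, d(HU,L)=22, d(HU,Z)=45/2
4. join HU+L (d=22, Q=-149) ⇒ HLU; edges |HU|=28/3, |L|=38/3
  updated: d(BM,HLU)=99/4, d(HLU,KS)=17, d(HLU,Z)=43/4
5. join BM+Z (d=15, Q=-331/4) ⇒ BMZ; edges |BM|=177/16, |Z|=63/16
  updated: d(BMZ,HLU)=41/4, d(BMZ,KS)=129/8
6. join BMZ+HLU (d=41/4, Q=-347/8) ⇒ BHLMUZ; edges |BMZ|=75/16, |HLU|=89/16
  updated: d(BHLMUZ,KS)=183/16
7. join BHLMUZ+KS (d=183/16) ⇒ BHKLMSUZ; edges |BHLMUZ|=183/32, |KS|=183/32
final tree: ((((B:7/6,M:35/6):177/16,Z:63/16):75/16,((H:-7/2,U:17/2):28/3,L:38/3):89/16):183/32,(K:243/20,S:117/20):183/32)
total length: 1419/16

H,U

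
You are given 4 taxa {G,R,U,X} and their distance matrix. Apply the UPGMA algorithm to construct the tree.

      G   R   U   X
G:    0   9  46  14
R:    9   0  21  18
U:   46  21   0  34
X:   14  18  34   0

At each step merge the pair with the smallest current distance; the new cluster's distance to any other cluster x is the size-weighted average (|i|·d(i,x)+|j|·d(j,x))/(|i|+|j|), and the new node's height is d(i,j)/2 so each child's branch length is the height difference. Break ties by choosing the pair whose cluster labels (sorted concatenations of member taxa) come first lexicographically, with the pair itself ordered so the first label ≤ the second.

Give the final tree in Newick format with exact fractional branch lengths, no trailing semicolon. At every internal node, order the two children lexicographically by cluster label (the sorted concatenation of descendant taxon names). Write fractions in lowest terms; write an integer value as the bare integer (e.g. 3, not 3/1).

step 1: merge (G,R) at d=9; branch lengths G→9/2, R→9/2; new cluster GR
  updated: d(GR,U)=67/2, d(GR,X)=16
step 2: merge (GR,X) at d=16; branch lengths GR→7/2, X→8; new cluster GRX
  updated: d(GRX,U)=101/3
step 3: merge (GRX,U) at d=101/3; branch lengths GRX→53/6, U→101/6; new cluster GRUX
final tree: (((G:9/2,R:9/2):7/2,X:8):53/6,U:101/6)
total length: 277/6

(((G:9/2,R:9/2):7/2,X:8):53/6,U:101/6)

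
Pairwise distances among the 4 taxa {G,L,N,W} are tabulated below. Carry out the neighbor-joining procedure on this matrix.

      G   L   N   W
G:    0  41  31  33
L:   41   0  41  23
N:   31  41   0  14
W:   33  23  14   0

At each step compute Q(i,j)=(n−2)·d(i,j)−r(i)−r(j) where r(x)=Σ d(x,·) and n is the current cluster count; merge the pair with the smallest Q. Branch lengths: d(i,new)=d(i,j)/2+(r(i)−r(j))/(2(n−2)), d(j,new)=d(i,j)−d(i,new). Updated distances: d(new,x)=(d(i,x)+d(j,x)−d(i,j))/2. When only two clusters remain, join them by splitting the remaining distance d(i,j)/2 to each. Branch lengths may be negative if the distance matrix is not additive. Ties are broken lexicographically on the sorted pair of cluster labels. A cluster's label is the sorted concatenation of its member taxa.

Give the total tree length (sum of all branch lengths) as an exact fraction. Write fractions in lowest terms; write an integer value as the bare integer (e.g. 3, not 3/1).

237/4

1. join G+N (d=31, Q=-129) ⇒ GN; edges |G|=81/4, |N|=43/4
  updated: d(GN,L)=51/2, d(GN,W)=8
2. join GN+L (d=51/2, Q=-113/2) ⇒ GLN; edges |GN|=21/4, |L|=81/4
  updated: d(GLN,W)=11/4
3. join GLN+W (d=11/4) ⇒ GLNW; edges |GLN|=11/8, |W|=11/8
final tree: (((G:81/4,N:43/4):21/4,L:81/4):11/8,W:11/8)
total length: 237/4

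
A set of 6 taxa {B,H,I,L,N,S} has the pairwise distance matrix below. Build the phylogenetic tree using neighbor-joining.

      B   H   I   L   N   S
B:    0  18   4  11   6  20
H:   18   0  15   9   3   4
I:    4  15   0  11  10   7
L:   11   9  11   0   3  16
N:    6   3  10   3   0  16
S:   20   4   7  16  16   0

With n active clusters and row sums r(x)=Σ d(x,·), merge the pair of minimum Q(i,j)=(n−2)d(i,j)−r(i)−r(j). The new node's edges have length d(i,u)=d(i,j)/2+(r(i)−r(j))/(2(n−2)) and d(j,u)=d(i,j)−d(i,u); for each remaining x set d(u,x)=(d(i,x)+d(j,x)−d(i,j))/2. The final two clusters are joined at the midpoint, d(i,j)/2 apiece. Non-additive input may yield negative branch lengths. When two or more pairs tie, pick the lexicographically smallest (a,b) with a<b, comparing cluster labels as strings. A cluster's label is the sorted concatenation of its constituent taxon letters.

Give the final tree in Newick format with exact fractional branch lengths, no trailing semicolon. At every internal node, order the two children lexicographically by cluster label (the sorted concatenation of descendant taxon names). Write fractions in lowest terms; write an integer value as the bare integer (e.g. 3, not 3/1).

((((B:8/3,I:4/3):19/4,(H:1/4,S:15/4):25/4):5/4,L:3):0,N:0)

iteration 1: select H,S (d=4, Q=-96); attach at lengths (1/4, 15/4); label the merged cluster HS
  updated: d(B,HS)=17, d(HS,I)=9, d(HS,L)=21/2, d(HS,N)=15/2
iteration 2: select B,I (d=4, Q=-60); attach at lengths (8/3, 4/3); label the merged cluster BI
  updated: d(BI,HS)=11, d(BI,L)=9, d(BI,N)=6
iteration 3: select BI,HS (d=11, Q=-33); attach at lengths (19/4, 25/4); label the merged cluster BHIS
  updated: d(BHIS,L)=17/4, d(BHIS,N)=5/4
iteration 4: select BHIS,L (d=17/4, Q=-17/2); attach at lengths (5/4, 3); label the merged cluster BHILS
  updated: d(BHILS,N)=0
iteration 5: select BHILS,N (d=0); attach at lengths (0, 0); label the merged cluster BHILNS
final tree: ((((B:8/3,I:4/3):19/4,(H:1/4,S:15/4):25/4):5/4,L:3):0,N:0)
total length: 93/4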